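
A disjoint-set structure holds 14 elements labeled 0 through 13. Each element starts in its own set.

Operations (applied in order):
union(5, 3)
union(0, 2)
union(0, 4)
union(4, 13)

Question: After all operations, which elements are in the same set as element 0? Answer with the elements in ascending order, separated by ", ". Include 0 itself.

Step 1: union(5, 3) -> merged; set of 5 now {3, 5}
Step 2: union(0, 2) -> merged; set of 0 now {0, 2}
Step 3: union(0, 4) -> merged; set of 0 now {0, 2, 4}
Step 4: union(4, 13) -> merged; set of 4 now {0, 2, 4, 13}
Component of 0: {0, 2, 4, 13}

Answer: 0, 2, 4, 13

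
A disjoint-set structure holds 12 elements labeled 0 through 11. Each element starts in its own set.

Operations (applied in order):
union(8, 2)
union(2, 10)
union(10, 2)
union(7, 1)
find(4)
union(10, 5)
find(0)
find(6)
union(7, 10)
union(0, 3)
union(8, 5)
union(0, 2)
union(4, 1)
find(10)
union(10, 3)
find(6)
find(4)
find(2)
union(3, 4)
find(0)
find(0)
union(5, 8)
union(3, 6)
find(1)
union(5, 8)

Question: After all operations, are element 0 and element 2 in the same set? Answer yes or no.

Step 1: union(8, 2) -> merged; set of 8 now {2, 8}
Step 2: union(2, 10) -> merged; set of 2 now {2, 8, 10}
Step 3: union(10, 2) -> already same set; set of 10 now {2, 8, 10}
Step 4: union(7, 1) -> merged; set of 7 now {1, 7}
Step 5: find(4) -> no change; set of 4 is {4}
Step 6: union(10, 5) -> merged; set of 10 now {2, 5, 8, 10}
Step 7: find(0) -> no change; set of 0 is {0}
Step 8: find(6) -> no change; set of 6 is {6}
Step 9: union(7, 10) -> merged; set of 7 now {1, 2, 5, 7, 8, 10}
Step 10: union(0, 3) -> merged; set of 0 now {0, 3}
Step 11: union(8, 5) -> already same set; set of 8 now {1, 2, 5, 7, 8, 10}
Step 12: union(0, 2) -> merged; set of 0 now {0, 1, 2, 3, 5, 7, 8, 10}
Step 13: union(4, 1) -> merged; set of 4 now {0, 1, 2, 3, 4, 5, 7, 8, 10}
Step 14: find(10) -> no change; set of 10 is {0, 1, 2, 3, 4, 5, 7, 8, 10}
Step 15: union(10, 3) -> already same set; set of 10 now {0, 1, 2, 3, 4, 5, 7, 8, 10}
Step 16: find(6) -> no change; set of 6 is {6}
Step 17: find(4) -> no change; set of 4 is {0, 1, 2, 3, 4, 5, 7, 8, 10}
Step 18: find(2) -> no change; set of 2 is {0, 1, 2, 3, 4, 5, 7, 8, 10}
Step 19: union(3, 4) -> already same set; set of 3 now {0, 1, 2, 3, 4, 5, 7, 8, 10}
Step 20: find(0) -> no change; set of 0 is {0, 1, 2, 3, 4, 5, 7, 8, 10}
Step 21: find(0) -> no change; set of 0 is {0, 1, 2, 3, 4, 5, 7, 8, 10}
Step 22: union(5, 8) -> already same set; set of 5 now {0, 1, 2, 3, 4, 5, 7, 8, 10}
Step 23: union(3, 6) -> merged; set of 3 now {0, 1, 2, 3, 4, 5, 6, 7, 8, 10}
Step 24: find(1) -> no change; set of 1 is {0, 1, 2, 3, 4, 5, 6, 7, 8, 10}
Step 25: union(5, 8) -> already same set; set of 5 now {0, 1, 2, 3, 4, 5, 6, 7, 8, 10}
Set of 0: {0, 1, 2, 3, 4, 5, 6, 7, 8, 10}; 2 is a member.

Answer: yes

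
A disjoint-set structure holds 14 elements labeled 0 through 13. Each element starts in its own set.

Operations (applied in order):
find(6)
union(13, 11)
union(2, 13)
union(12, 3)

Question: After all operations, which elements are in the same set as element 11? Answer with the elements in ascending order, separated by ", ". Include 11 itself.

Step 1: find(6) -> no change; set of 6 is {6}
Step 2: union(13, 11) -> merged; set of 13 now {11, 13}
Step 3: union(2, 13) -> merged; set of 2 now {2, 11, 13}
Step 4: union(12, 3) -> merged; set of 12 now {3, 12}
Component of 11: {2, 11, 13}

Answer: 2, 11, 13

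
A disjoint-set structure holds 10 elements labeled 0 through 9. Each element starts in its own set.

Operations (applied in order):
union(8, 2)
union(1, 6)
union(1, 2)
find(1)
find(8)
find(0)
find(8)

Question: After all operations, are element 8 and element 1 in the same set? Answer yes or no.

Step 1: union(8, 2) -> merged; set of 8 now {2, 8}
Step 2: union(1, 6) -> merged; set of 1 now {1, 6}
Step 3: union(1, 2) -> merged; set of 1 now {1, 2, 6, 8}
Step 4: find(1) -> no change; set of 1 is {1, 2, 6, 8}
Step 5: find(8) -> no change; set of 8 is {1, 2, 6, 8}
Step 6: find(0) -> no change; set of 0 is {0}
Step 7: find(8) -> no change; set of 8 is {1, 2, 6, 8}
Set of 8: {1, 2, 6, 8}; 1 is a member.

Answer: yes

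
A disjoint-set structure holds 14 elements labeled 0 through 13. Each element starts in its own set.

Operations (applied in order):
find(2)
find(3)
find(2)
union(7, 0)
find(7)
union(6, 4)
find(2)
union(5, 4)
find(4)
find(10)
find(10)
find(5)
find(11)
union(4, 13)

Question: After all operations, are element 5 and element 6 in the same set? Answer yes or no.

Answer: yes

Derivation:
Step 1: find(2) -> no change; set of 2 is {2}
Step 2: find(3) -> no change; set of 3 is {3}
Step 3: find(2) -> no change; set of 2 is {2}
Step 4: union(7, 0) -> merged; set of 7 now {0, 7}
Step 5: find(7) -> no change; set of 7 is {0, 7}
Step 6: union(6, 4) -> merged; set of 6 now {4, 6}
Step 7: find(2) -> no change; set of 2 is {2}
Step 8: union(5, 4) -> merged; set of 5 now {4, 5, 6}
Step 9: find(4) -> no change; set of 4 is {4, 5, 6}
Step 10: find(10) -> no change; set of 10 is {10}
Step 11: find(10) -> no change; set of 10 is {10}
Step 12: find(5) -> no change; set of 5 is {4, 5, 6}
Step 13: find(11) -> no change; set of 11 is {11}
Step 14: union(4, 13) -> merged; set of 4 now {4, 5, 6, 13}
Set of 5: {4, 5, 6, 13}; 6 is a member.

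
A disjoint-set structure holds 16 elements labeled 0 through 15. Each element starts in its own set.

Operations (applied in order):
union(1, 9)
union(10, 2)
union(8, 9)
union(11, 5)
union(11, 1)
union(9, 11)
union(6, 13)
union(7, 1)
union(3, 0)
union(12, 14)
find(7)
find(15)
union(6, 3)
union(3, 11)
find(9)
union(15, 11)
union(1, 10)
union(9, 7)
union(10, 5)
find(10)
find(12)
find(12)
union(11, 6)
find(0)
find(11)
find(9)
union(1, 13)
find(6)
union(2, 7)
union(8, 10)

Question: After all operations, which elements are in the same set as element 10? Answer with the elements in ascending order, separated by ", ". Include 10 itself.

Answer: 0, 1, 2, 3, 5, 6, 7, 8, 9, 10, 11, 13, 15

Derivation:
Step 1: union(1, 9) -> merged; set of 1 now {1, 9}
Step 2: union(10, 2) -> merged; set of 10 now {2, 10}
Step 3: union(8, 9) -> merged; set of 8 now {1, 8, 9}
Step 4: union(11, 5) -> merged; set of 11 now {5, 11}
Step 5: union(11, 1) -> merged; set of 11 now {1, 5, 8, 9, 11}
Step 6: union(9, 11) -> already same set; set of 9 now {1, 5, 8, 9, 11}
Step 7: union(6, 13) -> merged; set of 6 now {6, 13}
Step 8: union(7, 1) -> merged; set of 7 now {1, 5, 7, 8, 9, 11}
Step 9: union(3, 0) -> merged; set of 3 now {0, 3}
Step 10: union(12, 14) -> merged; set of 12 now {12, 14}
Step 11: find(7) -> no change; set of 7 is {1, 5, 7, 8, 9, 11}
Step 12: find(15) -> no change; set of 15 is {15}
Step 13: union(6, 3) -> merged; set of 6 now {0, 3, 6, 13}
Step 14: union(3, 11) -> merged; set of 3 now {0, 1, 3, 5, 6, 7, 8, 9, 11, 13}
Step 15: find(9) -> no change; set of 9 is {0, 1, 3, 5, 6, 7, 8, 9, 11, 13}
Step 16: union(15, 11) -> merged; set of 15 now {0, 1, 3, 5, 6, 7, 8, 9, 11, 13, 15}
Step 17: union(1, 10) -> merged; set of 1 now {0, 1, 2, 3, 5, 6, 7, 8, 9, 10, 11, 13, 15}
Step 18: union(9, 7) -> already same set; set of 9 now {0, 1, 2, 3, 5, 6, 7, 8, 9, 10, 11, 13, 15}
Step 19: union(10, 5) -> already same set; set of 10 now {0, 1, 2, 3, 5, 6, 7, 8, 9, 10, 11, 13, 15}
Step 20: find(10) -> no change; set of 10 is {0, 1, 2, 3, 5, 6, 7, 8, 9, 10, 11, 13, 15}
Step 21: find(12) -> no change; set of 12 is {12, 14}
Step 22: find(12) -> no change; set of 12 is {12, 14}
Step 23: union(11, 6) -> already same set; set of 11 now {0, 1, 2, 3, 5, 6, 7, 8, 9, 10, 11, 13, 15}
Step 24: find(0) -> no change; set of 0 is {0, 1, 2, 3, 5, 6, 7, 8, 9, 10, 11, 13, 15}
Step 25: find(11) -> no change; set of 11 is {0, 1, 2, 3, 5, 6, 7, 8, 9, 10, 11, 13, 15}
Step 26: find(9) -> no change; set of 9 is {0, 1, 2, 3, 5, 6, 7, 8, 9, 10, 11, 13, 15}
Step 27: union(1, 13) -> already same set; set of 1 now {0, 1, 2, 3, 5, 6, 7, 8, 9, 10, 11, 13, 15}
Step 28: find(6) -> no change; set of 6 is {0, 1, 2, 3, 5, 6, 7, 8, 9, 10, 11, 13, 15}
Step 29: union(2, 7) -> already same set; set of 2 now {0, 1, 2, 3, 5, 6, 7, 8, 9, 10, 11, 13, 15}
Step 30: union(8, 10) -> already same set; set of 8 now {0, 1, 2, 3, 5, 6, 7, 8, 9, 10, 11, 13, 15}
Component of 10: {0, 1, 2, 3, 5, 6, 7, 8, 9, 10, 11, 13, 15}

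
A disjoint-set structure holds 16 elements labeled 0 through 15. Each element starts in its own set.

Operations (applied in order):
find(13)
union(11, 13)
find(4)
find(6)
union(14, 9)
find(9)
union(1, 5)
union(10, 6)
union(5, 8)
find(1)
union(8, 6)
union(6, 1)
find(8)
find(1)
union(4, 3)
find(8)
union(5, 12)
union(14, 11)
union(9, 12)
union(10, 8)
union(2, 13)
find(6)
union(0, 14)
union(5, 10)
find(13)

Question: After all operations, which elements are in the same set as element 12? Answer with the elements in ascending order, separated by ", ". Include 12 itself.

Answer: 0, 1, 2, 5, 6, 8, 9, 10, 11, 12, 13, 14

Derivation:
Step 1: find(13) -> no change; set of 13 is {13}
Step 2: union(11, 13) -> merged; set of 11 now {11, 13}
Step 3: find(4) -> no change; set of 4 is {4}
Step 4: find(6) -> no change; set of 6 is {6}
Step 5: union(14, 9) -> merged; set of 14 now {9, 14}
Step 6: find(9) -> no change; set of 9 is {9, 14}
Step 7: union(1, 5) -> merged; set of 1 now {1, 5}
Step 8: union(10, 6) -> merged; set of 10 now {6, 10}
Step 9: union(5, 8) -> merged; set of 5 now {1, 5, 8}
Step 10: find(1) -> no change; set of 1 is {1, 5, 8}
Step 11: union(8, 6) -> merged; set of 8 now {1, 5, 6, 8, 10}
Step 12: union(6, 1) -> already same set; set of 6 now {1, 5, 6, 8, 10}
Step 13: find(8) -> no change; set of 8 is {1, 5, 6, 8, 10}
Step 14: find(1) -> no change; set of 1 is {1, 5, 6, 8, 10}
Step 15: union(4, 3) -> merged; set of 4 now {3, 4}
Step 16: find(8) -> no change; set of 8 is {1, 5, 6, 8, 10}
Step 17: union(5, 12) -> merged; set of 5 now {1, 5, 6, 8, 10, 12}
Step 18: union(14, 11) -> merged; set of 14 now {9, 11, 13, 14}
Step 19: union(9, 12) -> merged; set of 9 now {1, 5, 6, 8, 9, 10, 11, 12, 13, 14}
Step 20: union(10, 8) -> already same set; set of 10 now {1, 5, 6, 8, 9, 10, 11, 12, 13, 14}
Step 21: union(2, 13) -> merged; set of 2 now {1, 2, 5, 6, 8, 9, 10, 11, 12, 13, 14}
Step 22: find(6) -> no change; set of 6 is {1, 2, 5, 6, 8, 9, 10, 11, 12, 13, 14}
Step 23: union(0, 14) -> merged; set of 0 now {0, 1, 2, 5, 6, 8, 9, 10, 11, 12, 13, 14}
Step 24: union(5, 10) -> already same set; set of 5 now {0, 1, 2, 5, 6, 8, 9, 10, 11, 12, 13, 14}
Step 25: find(13) -> no change; set of 13 is {0, 1, 2, 5, 6, 8, 9, 10, 11, 12, 13, 14}
Component of 12: {0, 1, 2, 5, 6, 8, 9, 10, 11, 12, 13, 14}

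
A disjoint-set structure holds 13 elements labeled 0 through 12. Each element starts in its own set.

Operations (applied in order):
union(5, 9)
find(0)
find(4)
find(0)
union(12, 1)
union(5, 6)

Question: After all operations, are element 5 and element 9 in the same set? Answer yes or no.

Answer: yes

Derivation:
Step 1: union(5, 9) -> merged; set of 5 now {5, 9}
Step 2: find(0) -> no change; set of 0 is {0}
Step 3: find(4) -> no change; set of 4 is {4}
Step 4: find(0) -> no change; set of 0 is {0}
Step 5: union(12, 1) -> merged; set of 12 now {1, 12}
Step 6: union(5, 6) -> merged; set of 5 now {5, 6, 9}
Set of 5: {5, 6, 9}; 9 is a member.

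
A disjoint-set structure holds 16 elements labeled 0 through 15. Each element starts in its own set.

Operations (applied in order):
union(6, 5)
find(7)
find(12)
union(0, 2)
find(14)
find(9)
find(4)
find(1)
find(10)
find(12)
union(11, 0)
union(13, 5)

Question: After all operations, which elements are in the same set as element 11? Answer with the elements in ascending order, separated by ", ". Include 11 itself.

Step 1: union(6, 5) -> merged; set of 6 now {5, 6}
Step 2: find(7) -> no change; set of 7 is {7}
Step 3: find(12) -> no change; set of 12 is {12}
Step 4: union(0, 2) -> merged; set of 0 now {0, 2}
Step 5: find(14) -> no change; set of 14 is {14}
Step 6: find(9) -> no change; set of 9 is {9}
Step 7: find(4) -> no change; set of 4 is {4}
Step 8: find(1) -> no change; set of 1 is {1}
Step 9: find(10) -> no change; set of 10 is {10}
Step 10: find(12) -> no change; set of 12 is {12}
Step 11: union(11, 0) -> merged; set of 11 now {0, 2, 11}
Step 12: union(13, 5) -> merged; set of 13 now {5, 6, 13}
Component of 11: {0, 2, 11}

Answer: 0, 2, 11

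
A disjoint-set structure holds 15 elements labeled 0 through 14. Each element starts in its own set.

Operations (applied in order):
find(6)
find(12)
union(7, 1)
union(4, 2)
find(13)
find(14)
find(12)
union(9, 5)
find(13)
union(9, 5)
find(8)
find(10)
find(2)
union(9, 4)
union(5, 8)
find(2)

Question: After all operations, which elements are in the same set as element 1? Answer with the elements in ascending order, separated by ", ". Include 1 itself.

Step 1: find(6) -> no change; set of 6 is {6}
Step 2: find(12) -> no change; set of 12 is {12}
Step 3: union(7, 1) -> merged; set of 7 now {1, 7}
Step 4: union(4, 2) -> merged; set of 4 now {2, 4}
Step 5: find(13) -> no change; set of 13 is {13}
Step 6: find(14) -> no change; set of 14 is {14}
Step 7: find(12) -> no change; set of 12 is {12}
Step 8: union(9, 5) -> merged; set of 9 now {5, 9}
Step 9: find(13) -> no change; set of 13 is {13}
Step 10: union(9, 5) -> already same set; set of 9 now {5, 9}
Step 11: find(8) -> no change; set of 8 is {8}
Step 12: find(10) -> no change; set of 10 is {10}
Step 13: find(2) -> no change; set of 2 is {2, 4}
Step 14: union(9, 4) -> merged; set of 9 now {2, 4, 5, 9}
Step 15: union(5, 8) -> merged; set of 5 now {2, 4, 5, 8, 9}
Step 16: find(2) -> no change; set of 2 is {2, 4, 5, 8, 9}
Component of 1: {1, 7}

Answer: 1, 7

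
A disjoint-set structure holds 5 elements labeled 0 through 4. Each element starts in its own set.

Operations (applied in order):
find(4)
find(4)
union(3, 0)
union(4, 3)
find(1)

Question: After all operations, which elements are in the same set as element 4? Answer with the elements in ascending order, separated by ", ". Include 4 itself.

Step 1: find(4) -> no change; set of 4 is {4}
Step 2: find(4) -> no change; set of 4 is {4}
Step 3: union(3, 0) -> merged; set of 3 now {0, 3}
Step 4: union(4, 3) -> merged; set of 4 now {0, 3, 4}
Step 5: find(1) -> no change; set of 1 is {1}
Component of 4: {0, 3, 4}

Answer: 0, 3, 4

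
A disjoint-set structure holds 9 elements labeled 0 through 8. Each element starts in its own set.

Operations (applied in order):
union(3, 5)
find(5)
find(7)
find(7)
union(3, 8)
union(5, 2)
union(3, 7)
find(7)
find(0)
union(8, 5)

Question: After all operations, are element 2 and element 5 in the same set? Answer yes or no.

Answer: yes

Derivation:
Step 1: union(3, 5) -> merged; set of 3 now {3, 5}
Step 2: find(5) -> no change; set of 5 is {3, 5}
Step 3: find(7) -> no change; set of 7 is {7}
Step 4: find(7) -> no change; set of 7 is {7}
Step 5: union(3, 8) -> merged; set of 3 now {3, 5, 8}
Step 6: union(5, 2) -> merged; set of 5 now {2, 3, 5, 8}
Step 7: union(3, 7) -> merged; set of 3 now {2, 3, 5, 7, 8}
Step 8: find(7) -> no change; set of 7 is {2, 3, 5, 7, 8}
Step 9: find(0) -> no change; set of 0 is {0}
Step 10: union(8, 5) -> already same set; set of 8 now {2, 3, 5, 7, 8}
Set of 2: {2, 3, 5, 7, 8}; 5 is a member.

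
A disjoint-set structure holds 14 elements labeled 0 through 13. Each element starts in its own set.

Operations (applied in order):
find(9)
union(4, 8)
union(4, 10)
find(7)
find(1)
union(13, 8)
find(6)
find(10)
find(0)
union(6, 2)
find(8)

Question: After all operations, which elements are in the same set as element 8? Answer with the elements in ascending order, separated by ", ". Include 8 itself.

Answer: 4, 8, 10, 13

Derivation:
Step 1: find(9) -> no change; set of 9 is {9}
Step 2: union(4, 8) -> merged; set of 4 now {4, 8}
Step 3: union(4, 10) -> merged; set of 4 now {4, 8, 10}
Step 4: find(7) -> no change; set of 7 is {7}
Step 5: find(1) -> no change; set of 1 is {1}
Step 6: union(13, 8) -> merged; set of 13 now {4, 8, 10, 13}
Step 7: find(6) -> no change; set of 6 is {6}
Step 8: find(10) -> no change; set of 10 is {4, 8, 10, 13}
Step 9: find(0) -> no change; set of 0 is {0}
Step 10: union(6, 2) -> merged; set of 6 now {2, 6}
Step 11: find(8) -> no change; set of 8 is {4, 8, 10, 13}
Component of 8: {4, 8, 10, 13}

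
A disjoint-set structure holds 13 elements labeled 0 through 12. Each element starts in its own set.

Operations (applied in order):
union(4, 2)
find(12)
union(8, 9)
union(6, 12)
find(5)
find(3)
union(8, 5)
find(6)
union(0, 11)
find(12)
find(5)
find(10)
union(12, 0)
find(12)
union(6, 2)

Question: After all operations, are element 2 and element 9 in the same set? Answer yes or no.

Step 1: union(4, 2) -> merged; set of 4 now {2, 4}
Step 2: find(12) -> no change; set of 12 is {12}
Step 3: union(8, 9) -> merged; set of 8 now {8, 9}
Step 4: union(6, 12) -> merged; set of 6 now {6, 12}
Step 5: find(5) -> no change; set of 5 is {5}
Step 6: find(3) -> no change; set of 3 is {3}
Step 7: union(8, 5) -> merged; set of 8 now {5, 8, 9}
Step 8: find(6) -> no change; set of 6 is {6, 12}
Step 9: union(0, 11) -> merged; set of 0 now {0, 11}
Step 10: find(12) -> no change; set of 12 is {6, 12}
Step 11: find(5) -> no change; set of 5 is {5, 8, 9}
Step 12: find(10) -> no change; set of 10 is {10}
Step 13: union(12, 0) -> merged; set of 12 now {0, 6, 11, 12}
Step 14: find(12) -> no change; set of 12 is {0, 6, 11, 12}
Step 15: union(6, 2) -> merged; set of 6 now {0, 2, 4, 6, 11, 12}
Set of 2: {0, 2, 4, 6, 11, 12}; 9 is not a member.

Answer: no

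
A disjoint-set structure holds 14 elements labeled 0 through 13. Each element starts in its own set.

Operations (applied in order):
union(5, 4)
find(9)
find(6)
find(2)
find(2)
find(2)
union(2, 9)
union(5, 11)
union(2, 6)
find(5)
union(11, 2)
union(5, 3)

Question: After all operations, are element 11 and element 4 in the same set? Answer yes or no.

Step 1: union(5, 4) -> merged; set of 5 now {4, 5}
Step 2: find(9) -> no change; set of 9 is {9}
Step 3: find(6) -> no change; set of 6 is {6}
Step 4: find(2) -> no change; set of 2 is {2}
Step 5: find(2) -> no change; set of 2 is {2}
Step 6: find(2) -> no change; set of 2 is {2}
Step 7: union(2, 9) -> merged; set of 2 now {2, 9}
Step 8: union(5, 11) -> merged; set of 5 now {4, 5, 11}
Step 9: union(2, 6) -> merged; set of 2 now {2, 6, 9}
Step 10: find(5) -> no change; set of 5 is {4, 5, 11}
Step 11: union(11, 2) -> merged; set of 11 now {2, 4, 5, 6, 9, 11}
Step 12: union(5, 3) -> merged; set of 5 now {2, 3, 4, 5, 6, 9, 11}
Set of 11: {2, 3, 4, 5, 6, 9, 11}; 4 is a member.

Answer: yes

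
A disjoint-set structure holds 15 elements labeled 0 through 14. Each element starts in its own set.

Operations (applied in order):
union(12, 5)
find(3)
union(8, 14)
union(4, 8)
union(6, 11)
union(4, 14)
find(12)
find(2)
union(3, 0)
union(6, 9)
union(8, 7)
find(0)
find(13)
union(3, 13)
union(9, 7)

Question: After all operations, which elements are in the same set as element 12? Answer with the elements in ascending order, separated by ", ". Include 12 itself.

Answer: 5, 12

Derivation:
Step 1: union(12, 5) -> merged; set of 12 now {5, 12}
Step 2: find(3) -> no change; set of 3 is {3}
Step 3: union(8, 14) -> merged; set of 8 now {8, 14}
Step 4: union(4, 8) -> merged; set of 4 now {4, 8, 14}
Step 5: union(6, 11) -> merged; set of 6 now {6, 11}
Step 6: union(4, 14) -> already same set; set of 4 now {4, 8, 14}
Step 7: find(12) -> no change; set of 12 is {5, 12}
Step 8: find(2) -> no change; set of 2 is {2}
Step 9: union(3, 0) -> merged; set of 3 now {0, 3}
Step 10: union(6, 9) -> merged; set of 6 now {6, 9, 11}
Step 11: union(8, 7) -> merged; set of 8 now {4, 7, 8, 14}
Step 12: find(0) -> no change; set of 0 is {0, 3}
Step 13: find(13) -> no change; set of 13 is {13}
Step 14: union(3, 13) -> merged; set of 3 now {0, 3, 13}
Step 15: union(9, 7) -> merged; set of 9 now {4, 6, 7, 8, 9, 11, 14}
Component of 12: {5, 12}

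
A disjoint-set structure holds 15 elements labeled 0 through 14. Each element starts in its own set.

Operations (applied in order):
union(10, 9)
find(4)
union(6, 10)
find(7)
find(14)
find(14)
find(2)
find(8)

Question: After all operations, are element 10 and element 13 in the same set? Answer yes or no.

Answer: no

Derivation:
Step 1: union(10, 9) -> merged; set of 10 now {9, 10}
Step 2: find(4) -> no change; set of 4 is {4}
Step 3: union(6, 10) -> merged; set of 6 now {6, 9, 10}
Step 4: find(7) -> no change; set of 7 is {7}
Step 5: find(14) -> no change; set of 14 is {14}
Step 6: find(14) -> no change; set of 14 is {14}
Step 7: find(2) -> no change; set of 2 is {2}
Step 8: find(8) -> no change; set of 8 is {8}
Set of 10: {6, 9, 10}; 13 is not a member.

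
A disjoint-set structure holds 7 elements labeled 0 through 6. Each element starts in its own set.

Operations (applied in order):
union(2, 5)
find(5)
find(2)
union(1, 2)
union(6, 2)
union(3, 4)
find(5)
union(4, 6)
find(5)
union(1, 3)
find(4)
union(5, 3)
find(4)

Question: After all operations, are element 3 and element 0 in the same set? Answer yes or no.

Step 1: union(2, 5) -> merged; set of 2 now {2, 5}
Step 2: find(5) -> no change; set of 5 is {2, 5}
Step 3: find(2) -> no change; set of 2 is {2, 5}
Step 4: union(1, 2) -> merged; set of 1 now {1, 2, 5}
Step 5: union(6, 2) -> merged; set of 6 now {1, 2, 5, 6}
Step 6: union(3, 4) -> merged; set of 3 now {3, 4}
Step 7: find(5) -> no change; set of 5 is {1, 2, 5, 6}
Step 8: union(4, 6) -> merged; set of 4 now {1, 2, 3, 4, 5, 6}
Step 9: find(5) -> no change; set of 5 is {1, 2, 3, 4, 5, 6}
Step 10: union(1, 3) -> already same set; set of 1 now {1, 2, 3, 4, 5, 6}
Step 11: find(4) -> no change; set of 4 is {1, 2, 3, 4, 5, 6}
Step 12: union(5, 3) -> already same set; set of 5 now {1, 2, 3, 4, 5, 6}
Step 13: find(4) -> no change; set of 4 is {1, 2, 3, 4, 5, 6}
Set of 3: {1, 2, 3, 4, 5, 6}; 0 is not a member.

Answer: no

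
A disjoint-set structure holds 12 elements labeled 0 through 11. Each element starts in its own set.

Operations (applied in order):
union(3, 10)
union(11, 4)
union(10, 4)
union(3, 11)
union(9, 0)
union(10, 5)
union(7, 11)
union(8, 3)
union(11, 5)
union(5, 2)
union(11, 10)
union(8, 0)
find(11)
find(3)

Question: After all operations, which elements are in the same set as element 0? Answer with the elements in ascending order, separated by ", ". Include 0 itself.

Step 1: union(3, 10) -> merged; set of 3 now {3, 10}
Step 2: union(11, 4) -> merged; set of 11 now {4, 11}
Step 3: union(10, 4) -> merged; set of 10 now {3, 4, 10, 11}
Step 4: union(3, 11) -> already same set; set of 3 now {3, 4, 10, 11}
Step 5: union(9, 0) -> merged; set of 9 now {0, 9}
Step 6: union(10, 5) -> merged; set of 10 now {3, 4, 5, 10, 11}
Step 7: union(7, 11) -> merged; set of 7 now {3, 4, 5, 7, 10, 11}
Step 8: union(8, 3) -> merged; set of 8 now {3, 4, 5, 7, 8, 10, 11}
Step 9: union(11, 5) -> already same set; set of 11 now {3, 4, 5, 7, 8, 10, 11}
Step 10: union(5, 2) -> merged; set of 5 now {2, 3, 4, 5, 7, 8, 10, 11}
Step 11: union(11, 10) -> already same set; set of 11 now {2, 3, 4, 5, 7, 8, 10, 11}
Step 12: union(8, 0) -> merged; set of 8 now {0, 2, 3, 4, 5, 7, 8, 9, 10, 11}
Step 13: find(11) -> no change; set of 11 is {0, 2, 3, 4, 5, 7, 8, 9, 10, 11}
Step 14: find(3) -> no change; set of 3 is {0, 2, 3, 4, 5, 7, 8, 9, 10, 11}
Component of 0: {0, 2, 3, 4, 5, 7, 8, 9, 10, 11}

Answer: 0, 2, 3, 4, 5, 7, 8, 9, 10, 11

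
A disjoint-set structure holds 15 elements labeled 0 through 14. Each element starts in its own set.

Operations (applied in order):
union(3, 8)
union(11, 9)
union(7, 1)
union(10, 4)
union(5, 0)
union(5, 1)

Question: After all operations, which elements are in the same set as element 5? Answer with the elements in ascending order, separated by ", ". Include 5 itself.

Step 1: union(3, 8) -> merged; set of 3 now {3, 8}
Step 2: union(11, 9) -> merged; set of 11 now {9, 11}
Step 3: union(7, 1) -> merged; set of 7 now {1, 7}
Step 4: union(10, 4) -> merged; set of 10 now {4, 10}
Step 5: union(5, 0) -> merged; set of 5 now {0, 5}
Step 6: union(5, 1) -> merged; set of 5 now {0, 1, 5, 7}
Component of 5: {0, 1, 5, 7}

Answer: 0, 1, 5, 7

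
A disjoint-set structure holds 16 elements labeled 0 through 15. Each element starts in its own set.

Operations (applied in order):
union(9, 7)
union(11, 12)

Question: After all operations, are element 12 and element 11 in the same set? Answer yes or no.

Answer: yes

Derivation:
Step 1: union(9, 7) -> merged; set of 9 now {7, 9}
Step 2: union(11, 12) -> merged; set of 11 now {11, 12}
Set of 12: {11, 12}; 11 is a member.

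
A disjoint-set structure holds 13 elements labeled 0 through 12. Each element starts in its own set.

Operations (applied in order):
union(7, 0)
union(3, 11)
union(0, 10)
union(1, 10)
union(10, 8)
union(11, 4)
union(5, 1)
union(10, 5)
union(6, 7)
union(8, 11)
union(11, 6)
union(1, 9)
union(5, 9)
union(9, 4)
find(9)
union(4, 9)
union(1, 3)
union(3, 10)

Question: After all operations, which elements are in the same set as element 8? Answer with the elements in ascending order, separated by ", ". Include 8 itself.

Step 1: union(7, 0) -> merged; set of 7 now {0, 7}
Step 2: union(3, 11) -> merged; set of 3 now {3, 11}
Step 3: union(0, 10) -> merged; set of 0 now {0, 7, 10}
Step 4: union(1, 10) -> merged; set of 1 now {0, 1, 7, 10}
Step 5: union(10, 8) -> merged; set of 10 now {0, 1, 7, 8, 10}
Step 6: union(11, 4) -> merged; set of 11 now {3, 4, 11}
Step 7: union(5, 1) -> merged; set of 5 now {0, 1, 5, 7, 8, 10}
Step 8: union(10, 5) -> already same set; set of 10 now {0, 1, 5, 7, 8, 10}
Step 9: union(6, 7) -> merged; set of 6 now {0, 1, 5, 6, 7, 8, 10}
Step 10: union(8, 11) -> merged; set of 8 now {0, 1, 3, 4, 5, 6, 7, 8, 10, 11}
Step 11: union(11, 6) -> already same set; set of 11 now {0, 1, 3, 4, 5, 6, 7, 8, 10, 11}
Step 12: union(1, 9) -> merged; set of 1 now {0, 1, 3, 4, 5, 6, 7, 8, 9, 10, 11}
Step 13: union(5, 9) -> already same set; set of 5 now {0, 1, 3, 4, 5, 6, 7, 8, 9, 10, 11}
Step 14: union(9, 4) -> already same set; set of 9 now {0, 1, 3, 4, 5, 6, 7, 8, 9, 10, 11}
Step 15: find(9) -> no change; set of 9 is {0, 1, 3, 4, 5, 6, 7, 8, 9, 10, 11}
Step 16: union(4, 9) -> already same set; set of 4 now {0, 1, 3, 4, 5, 6, 7, 8, 9, 10, 11}
Step 17: union(1, 3) -> already same set; set of 1 now {0, 1, 3, 4, 5, 6, 7, 8, 9, 10, 11}
Step 18: union(3, 10) -> already same set; set of 3 now {0, 1, 3, 4, 5, 6, 7, 8, 9, 10, 11}
Component of 8: {0, 1, 3, 4, 5, 6, 7, 8, 9, 10, 11}

Answer: 0, 1, 3, 4, 5, 6, 7, 8, 9, 10, 11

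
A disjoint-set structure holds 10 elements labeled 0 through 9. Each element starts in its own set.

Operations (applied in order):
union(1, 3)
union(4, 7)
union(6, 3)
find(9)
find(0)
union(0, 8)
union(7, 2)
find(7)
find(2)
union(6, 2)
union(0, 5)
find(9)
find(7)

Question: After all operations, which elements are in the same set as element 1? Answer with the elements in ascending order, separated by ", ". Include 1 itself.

Answer: 1, 2, 3, 4, 6, 7

Derivation:
Step 1: union(1, 3) -> merged; set of 1 now {1, 3}
Step 2: union(4, 7) -> merged; set of 4 now {4, 7}
Step 3: union(6, 3) -> merged; set of 6 now {1, 3, 6}
Step 4: find(9) -> no change; set of 9 is {9}
Step 5: find(0) -> no change; set of 0 is {0}
Step 6: union(0, 8) -> merged; set of 0 now {0, 8}
Step 7: union(7, 2) -> merged; set of 7 now {2, 4, 7}
Step 8: find(7) -> no change; set of 7 is {2, 4, 7}
Step 9: find(2) -> no change; set of 2 is {2, 4, 7}
Step 10: union(6, 2) -> merged; set of 6 now {1, 2, 3, 4, 6, 7}
Step 11: union(0, 5) -> merged; set of 0 now {0, 5, 8}
Step 12: find(9) -> no change; set of 9 is {9}
Step 13: find(7) -> no change; set of 7 is {1, 2, 3, 4, 6, 7}
Component of 1: {1, 2, 3, 4, 6, 7}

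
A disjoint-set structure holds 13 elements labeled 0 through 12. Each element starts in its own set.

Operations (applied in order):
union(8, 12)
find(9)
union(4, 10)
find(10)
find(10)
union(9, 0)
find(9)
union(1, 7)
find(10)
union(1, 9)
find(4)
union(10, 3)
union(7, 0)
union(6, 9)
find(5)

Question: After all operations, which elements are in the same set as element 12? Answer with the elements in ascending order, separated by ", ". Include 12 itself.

Step 1: union(8, 12) -> merged; set of 8 now {8, 12}
Step 2: find(9) -> no change; set of 9 is {9}
Step 3: union(4, 10) -> merged; set of 4 now {4, 10}
Step 4: find(10) -> no change; set of 10 is {4, 10}
Step 5: find(10) -> no change; set of 10 is {4, 10}
Step 6: union(9, 0) -> merged; set of 9 now {0, 9}
Step 7: find(9) -> no change; set of 9 is {0, 9}
Step 8: union(1, 7) -> merged; set of 1 now {1, 7}
Step 9: find(10) -> no change; set of 10 is {4, 10}
Step 10: union(1, 9) -> merged; set of 1 now {0, 1, 7, 9}
Step 11: find(4) -> no change; set of 4 is {4, 10}
Step 12: union(10, 3) -> merged; set of 10 now {3, 4, 10}
Step 13: union(7, 0) -> already same set; set of 7 now {0, 1, 7, 9}
Step 14: union(6, 9) -> merged; set of 6 now {0, 1, 6, 7, 9}
Step 15: find(5) -> no change; set of 5 is {5}
Component of 12: {8, 12}

Answer: 8, 12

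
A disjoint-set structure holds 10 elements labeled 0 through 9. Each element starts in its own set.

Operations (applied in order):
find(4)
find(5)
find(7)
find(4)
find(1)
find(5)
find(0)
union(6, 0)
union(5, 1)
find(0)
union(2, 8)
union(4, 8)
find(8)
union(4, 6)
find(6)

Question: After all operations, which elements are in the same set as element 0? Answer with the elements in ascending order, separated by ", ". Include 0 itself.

Step 1: find(4) -> no change; set of 4 is {4}
Step 2: find(5) -> no change; set of 5 is {5}
Step 3: find(7) -> no change; set of 7 is {7}
Step 4: find(4) -> no change; set of 4 is {4}
Step 5: find(1) -> no change; set of 1 is {1}
Step 6: find(5) -> no change; set of 5 is {5}
Step 7: find(0) -> no change; set of 0 is {0}
Step 8: union(6, 0) -> merged; set of 6 now {0, 6}
Step 9: union(5, 1) -> merged; set of 5 now {1, 5}
Step 10: find(0) -> no change; set of 0 is {0, 6}
Step 11: union(2, 8) -> merged; set of 2 now {2, 8}
Step 12: union(4, 8) -> merged; set of 4 now {2, 4, 8}
Step 13: find(8) -> no change; set of 8 is {2, 4, 8}
Step 14: union(4, 6) -> merged; set of 4 now {0, 2, 4, 6, 8}
Step 15: find(6) -> no change; set of 6 is {0, 2, 4, 6, 8}
Component of 0: {0, 2, 4, 6, 8}

Answer: 0, 2, 4, 6, 8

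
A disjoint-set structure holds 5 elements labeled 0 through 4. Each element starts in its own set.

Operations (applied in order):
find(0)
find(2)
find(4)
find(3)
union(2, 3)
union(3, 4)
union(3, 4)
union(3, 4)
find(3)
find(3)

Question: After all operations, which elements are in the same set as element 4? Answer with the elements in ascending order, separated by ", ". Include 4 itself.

Step 1: find(0) -> no change; set of 0 is {0}
Step 2: find(2) -> no change; set of 2 is {2}
Step 3: find(4) -> no change; set of 4 is {4}
Step 4: find(3) -> no change; set of 3 is {3}
Step 5: union(2, 3) -> merged; set of 2 now {2, 3}
Step 6: union(3, 4) -> merged; set of 3 now {2, 3, 4}
Step 7: union(3, 4) -> already same set; set of 3 now {2, 3, 4}
Step 8: union(3, 4) -> already same set; set of 3 now {2, 3, 4}
Step 9: find(3) -> no change; set of 3 is {2, 3, 4}
Step 10: find(3) -> no change; set of 3 is {2, 3, 4}
Component of 4: {2, 3, 4}

Answer: 2, 3, 4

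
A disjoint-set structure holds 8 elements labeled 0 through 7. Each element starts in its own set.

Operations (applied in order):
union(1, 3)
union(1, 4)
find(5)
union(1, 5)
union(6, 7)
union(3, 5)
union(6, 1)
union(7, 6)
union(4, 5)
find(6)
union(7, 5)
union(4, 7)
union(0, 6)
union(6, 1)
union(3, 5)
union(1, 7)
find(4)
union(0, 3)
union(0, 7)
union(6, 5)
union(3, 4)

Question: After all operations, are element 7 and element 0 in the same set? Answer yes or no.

Answer: yes

Derivation:
Step 1: union(1, 3) -> merged; set of 1 now {1, 3}
Step 2: union(1, 4) -> merged; set of 1 now {1, 3, 4}
Step 3: find(5) -> no change; set of 5 is {5}
Step 4: union(1, 5) -> merged; set of 1 now {1, 3, 4, 5}
Step 5: union(6, 7) -> merged; set of 6 now {6, 7}
Step 6: union(3, 5) -> already same set; set of 3 now {1, 3, 4, 5}
Step 7: union(6, 1) -> merged; set of 6 now {1, 3, 4, 5, 6, 7}
Step 8: union(7, 6) -> already same set; set of 7 now {1, 3, 4, 5, 6, 7}
Step 9: union(4, 5) -> already same set; set of 4 now {1, 3, 4, 5, 6, 7}
Step 10: find(6) -> no change; set of 6 is {1, 3, 4, 5, 6, 7}
Step 11: union(7, 5) -> already same set; set of 7 now {1, 3, 4, 5, 6, 7}
Step 12: union(4, 7) -> already same set; set of 4 now {1, 3, 4, 5, 6, 7}
Step 13: union(0, 6) -> merged; set of 0 now {0, 1, 3, 4, 5, 6, 7}
Step 14: union(6, 1) -> already same set; set of 6 now {0, 1, 3, 4, 5, 6, 7}
Step 15: union(3, 5) -> already same set; set of 3 now {0, 1, 3, 4, 5, 6, 7}
Step 16: union(1, 7) -> already same set; set of 1 now {0, 1, 3, 4, 5, 6, 7}
Step 17: find(4) -> no change; set of 4 is {0, 1, 3, 4, 5, 6, 7}
Step 18: union(0, 3) -> already same set; set of 0 now {0, 1, 3, 4, 5, 6, 7}
Step 19: union(0, 7) -> already same set; set of 0 now {0, 1, 3, 4, 5, 6, 7}
Step 20: union(6, 5) -> already same set; set of 6 now {0, 1, 3, 4, 5, 6, 7}
Step 21: union(3, 4) -> already same set; set of 3 now {0, 1, 3, 4, 5, 6, 7}
Set of 7: {0, 1, 3, 4, 5, 6, 7}; 0 is a member.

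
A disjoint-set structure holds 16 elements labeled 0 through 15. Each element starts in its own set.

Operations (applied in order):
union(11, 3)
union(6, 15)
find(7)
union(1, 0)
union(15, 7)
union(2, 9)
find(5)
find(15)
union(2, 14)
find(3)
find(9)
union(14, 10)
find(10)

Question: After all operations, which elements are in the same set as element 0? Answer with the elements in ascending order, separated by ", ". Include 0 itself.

Step 1: union(11, 3) -> merged; set of 11 now {3, 11}
Step 2: union(6, 15) -> merged; set of 6 now {6, 15}
Step 3: find(7) -> no change; set of 7 is {7}
Step 4: union(1, 0) -> merged; set of 1 now {0, 1}
Step 5: union(15, 7) -> merged; set of 15 now {6, 7, 15}
Step 6: union(2, 9) -> merged; set of 2 now {2, 9}
Step 7: find(5) -> no change; set of 5 is {5}
Step 8: find(15) -> no change; set of 15 is {6, 7, 15}
Step 9: union(2, 14) -> merged; set of 2 now {2, 9, 14}
Step 10: find(3) -> no change; set of 3 is {3, 11}
Step 11: find(9) -> no change; set of 9 is {2, 9, 14}
Step 12: union(14, 10) -> merged; set of 14 now {2, 9, 10, 14}
Step 13: find(10) -> no change; set of 10 is {2, 9, 10, 14}
Component of 0: {0, 1}

Answer: 0, 1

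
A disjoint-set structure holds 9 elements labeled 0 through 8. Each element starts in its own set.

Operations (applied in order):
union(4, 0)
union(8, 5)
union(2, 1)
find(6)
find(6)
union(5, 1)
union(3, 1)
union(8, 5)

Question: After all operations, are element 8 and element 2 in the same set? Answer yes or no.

Answer: yes

Derivation:
Step 1: union(4, 0) -> merged; set of 4 now {0, 4}
Step 2: union(8, 5) -> merged; set of 8 now {5, 8}
Step 3: union(2, 1) -> merged; set of 2 now {1, 2}
Step 4: find(6) -> no change; set of 6 is {6}
Step 5: find(6) -> no change; set of 6 is {6}
Step 6: union(5, 1) -> merged; set of 5 now {1, 2, 5, 8}
Step 7: union(3, 1) -> merged; set of 3 now {1, 2, 3, 5, 8}
Step 8: union(8, 5) -> already same set; set of 8 now {1, 2, 3, 5, 8}
Set of 8: {1, 2, 3, 5, 8}; 2 is a member.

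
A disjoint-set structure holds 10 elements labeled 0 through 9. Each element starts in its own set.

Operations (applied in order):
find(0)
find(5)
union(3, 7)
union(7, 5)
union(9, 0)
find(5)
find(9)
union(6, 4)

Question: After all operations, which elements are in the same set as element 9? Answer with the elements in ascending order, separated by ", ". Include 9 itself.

Step 1: find(0) -> no change; set of 0 is {0}
Step 2: find(5) -> no change; set of 5 is {5}
Step 3: union(3, 7) -> merged; set of 3 now {3, 7}
Step 4: union(7, 5) -> merged; set of 7 now {3, 5, 7}
Step 5: union(9, 0) -> merged; set of 9 now {0, 9}
Step 6: find(5) -> no change; set of 5 is {3, 5, 7}
Step 7: find(9) -> no change; set of 9 is {0, 9}
Step 8: union(6, 4) -> merged; set of 6 now {4, 6}
Component of 9: {0, 9}

Answer: 0, 9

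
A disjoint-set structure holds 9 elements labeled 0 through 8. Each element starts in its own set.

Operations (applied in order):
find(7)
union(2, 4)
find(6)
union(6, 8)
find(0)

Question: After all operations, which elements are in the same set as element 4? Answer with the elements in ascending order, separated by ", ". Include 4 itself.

Answer: 2, 4

Derivation:
Step 1: find(7) -> no change; set of 7 is {7}
Step 2: union(2, 4) -> merged; set of 2 now {2, 4}
Step 3: find(6) -> no change; set of 6 is {6}
Step 4: union(6, 8) -> merged; set of 6 now {6, 8}
Step 5: find(0) -> no change; set of 0 is {0}
Component of 4: {2, 4}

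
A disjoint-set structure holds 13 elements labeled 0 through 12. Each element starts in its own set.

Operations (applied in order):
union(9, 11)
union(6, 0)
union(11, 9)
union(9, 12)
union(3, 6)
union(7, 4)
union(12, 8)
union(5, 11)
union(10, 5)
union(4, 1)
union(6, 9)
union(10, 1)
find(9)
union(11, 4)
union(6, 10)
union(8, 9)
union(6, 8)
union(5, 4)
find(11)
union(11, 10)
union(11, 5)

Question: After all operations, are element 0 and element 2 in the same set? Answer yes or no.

Step 1: union(9, 11) -> merged; set of 9 now {9, 11}
Step 2: union(6, 0) -> merged; set of 6 now {0, 6}
Step 3: union(11, 9) -> already same set; set of 11 now {9, 11}
Step 4: union(9, 12) -> merged; set of 9 now {9, 11, 12}
Step 5: union(3, 6) -> merged; set of 3 now {0, 3, 6}
Step 6: union(7, 4) -> merged; set of 7 now {4, 7}
Step 7: union(12, 8) -> merged; set of 12 now {8, 9, 11, 12}
Step 8: union(5, 11) -> merged; set of 5 now {5, 8, 9, 11, 12}
Step 9: union(10, 5) -> merged; set of 10 now {5, 8, 9, 10, 11, 12}
Step 10: union(4, 1) -> merged; set of 4 now {1, 4, 7}
Step 11: union(6, 9) -> merged; set of 6 now {0, 3, 5, 6, 8, 9, 10, 11, 12}
Step 12: union(10, 1) -> merged; set of 10 now {0, 1, 3, 4, 5, 6, 7, 8, 9, 10, 11, 12}
Step 13: find(9) -> no change; set of 9 is {0, 1, 3, 4, 5, 6, 7, 8, 9, 10, 11, 12}
Step 14: union(11, 4) -> already same set; set of 11 now {0, 1, 3, 4, 5, 6, 7, 8, 9, 10, 11, 12}
Step 15: union(6, 10) -> already same set; set of 6 now {0, 1, 3, 4, 5, 6, 7, 8, 9, 10, 11, 12}
Step 16: union(8, 9) -> already same set; set of 8 now {0, 1, 3, 4, 5, 6, 7, 8, 9, 10, 11, 12}
Step 17: union(6, 8) -> already same set; set of 6 now {0, 1, 3, 4, 5, 6, 7, 8, 9, 10, 11, 12}
Step 18: union(5, 4) -> already same set; set of 5 now {0, 1, 3, 4, 5, 6, 7, 8, 9, 10, 11, 12}
Step 19: find(11) -> no change; set of 11 is {0, 1, 3, 4, 5, 6, 7, 8, 9, 10, 11, 12}
Step 20: union(11, 10) -> already same set; set of 11 now {0, 1, 3, 4, 5, 6, 7, 8, 9, 10, 11, 12}
Step 21: union(11, 5) -> already same set; set of 11 now {0, 1, 3, 4, 5, 6, 7, 8, 9, 10, 11, 12}
Set of 0: {0, 1, 3, 4, 5, 6, 7, 8, 9, 10, 11, 12}; 2 is not a member.

Answer: no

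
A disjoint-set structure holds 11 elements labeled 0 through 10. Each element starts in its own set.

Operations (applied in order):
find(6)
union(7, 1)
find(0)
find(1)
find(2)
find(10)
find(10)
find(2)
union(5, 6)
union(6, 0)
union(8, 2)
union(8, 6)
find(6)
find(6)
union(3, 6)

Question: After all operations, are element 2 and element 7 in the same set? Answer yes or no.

Step 1: find(6) -> no change; set of 6 is {6}
Step 2: union(7, 1) -> merged; set of 7 now {1, 7}
Step 3: find(0) -> no change; set of 0 is {0}
Step 4: find(1) -> no change; set of 1 is {1, 7}
Step 5: find(2) -> no change; set of 2 is {2}
Step 6: find(10) -> no change; set of 10 is {10}
Step 7: find(10) -> no change; set of 10 is {10}
Step 8: find(2) -> no change; set of 2 is {2}
Step 9: union(5, 6) -> merged; set of 5 now {5, 6}
Step 10: union(6, 0) -> merged; set of 6 now {0, 5, 6}
Step 11: union(8, 2) -> merged; set of 8 now {2, 8}
Step 12: union(8, 6) -> merged; set of 8 now {0, 2, 5, 6, 8}
Step 13: find(6) -> no change; set of 6 is {0, 2, 5, 6, 8}
Step 14: find(6) -> no change; set of 6 is {0, 2, 5, 6, 8}
Step 15: union(3, 6) -> merged; set of 3 now {0, 2, 3, 5, 6, 8}
Set of 2: {0, 2, 3, 5, 6, 8}; 7 is not a member.

Answer: no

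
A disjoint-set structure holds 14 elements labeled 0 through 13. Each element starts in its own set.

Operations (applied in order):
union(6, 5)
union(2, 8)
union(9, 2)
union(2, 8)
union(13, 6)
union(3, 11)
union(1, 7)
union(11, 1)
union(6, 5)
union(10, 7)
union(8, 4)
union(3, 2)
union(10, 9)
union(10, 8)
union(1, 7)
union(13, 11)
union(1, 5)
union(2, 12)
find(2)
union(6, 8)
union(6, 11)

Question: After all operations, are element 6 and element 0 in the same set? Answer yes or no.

Step 1: union(6, 5) -> merged; set of 6 now {5, 6}
Step 2: union(2, 8) -> merged; set of 2 now {2, 8}
Step 3: union(9, 2) -> merged; set of 9 now {2, 8, 9}
Step 4: union(2, 8) -> already same set; set of 2 now {2, 8, 9}
Step 5: union(13, 6) -> merged; set of 13 now {5, 6, 13}
Step 6: union(3, 11) -> merged; set of 3 now {3, 11}
Step 7: union(1, 7) -> merged; set of 1 now {1, 7}
Step 8: union(11, 1) -> merged; set of 11 now {1, 3, 7, 11}
Step 9: union(6, 5) -> already same set; set of 6 now {5, 6, 13}
Step 10: union(10, 7) -> merged; set of 10 now {1, 3, 7, 10, 11}
Step 11: union(8, 4) -> merged; set of 8 now {2, 4, 8, 9}
Step 12: union(3, 2) -> merged; set of 3 now {1, 2, 3, 4, 7, 8, 9, 10, 11}
Step 13: union(10, 9) -> already same set; set of 10 now {1, 2, 3, 4, 7, 8, 9, 10, 11}
Step 14: union(10, 8) -> already same set; set of 10 now {1, 2, 3, 4, 7, 8, 9, 10, 11}
Step 15: union(1, 7) -> already same set; set of 1 now {1, 2, 3, 4, 7, 8, 9, 10, 11}
Step 16: union(13, 11) -> merged; set of 13 now {1, 2, 3, 4, 5, 6, 7, 8, 9, 10, 11, 13}
Step 17: union(1, 5) -> already same set; set of 1 now {1, 2, 3, 4, 5, 6, 7, 8, 9, 10, 11, 13}
Step 18: union(2, 12) -> merged; set of 2 now {1, 2, 3, 4, 5, 6, 7, 8, 9, 10, 11, 12, 13}
Step 19: find(2) -> no change; set of 2 is {1, 2, 3, 4, 5, 6, 7, 8, 9, 10, 11, 12, 13}
Step 20: union(6, 8) -> already same set; set of 6 now {1, 2, 3, 4, 5, 6, 7, 8, 9, 10, 11, 12, 13}
Step 21: union(6, 11) -> already same set; set of 6 now {1, 2, 3, 4, 5, 6, 7, 8, 9, 10, 11, 12, 13}
Set of 6: {1, 2, 3, 4, 5, 6, 7, 8, 9, 10, 11, 12, 13}; 0 is not a member.

Answer: no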